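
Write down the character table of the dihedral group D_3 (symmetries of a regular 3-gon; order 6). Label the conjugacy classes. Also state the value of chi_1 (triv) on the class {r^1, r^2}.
Conjugacy classes: {e} of size 1, {r^1, r^2} of size 2, {s, sr, ..., sr^2} of size 3.
Character table:
  irrep \ class              {e} (size 1)  {r^1, r^2} (size 2)  {s, sr, ..., sr^2} (size 3)
  chi_1 (triv)               1             1                    1                          
  chi_2 (sign: r->1, s->-1)  1             1                    -1                         
  chi_3 (2d, j=1)            2             -1                   0                          

Spot check: chi_1 (triv) on {r^1, r^2} = 1.

Why: D_3 has order 2*3 = 6 with 3 conjugacy classes, hence 3 irreducibles. Sum of squared dims 1 + 1 + 4 = 6 = |G|. Linear characters come from the abelianisation; the 2-dimensional irreps have character r^k -> 2*cos(2*pi*j*k/3), reflections -> 0.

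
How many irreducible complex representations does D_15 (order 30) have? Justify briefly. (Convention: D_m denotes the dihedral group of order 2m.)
9

Proof sketch: The number of irreducible complex representations of a finite group equals its number of conjugacy classes. D_15 has 9 conjugacy classes ((n+3)/2 for n odd), so D_15 (order 30) has exactly 9 irreducible complex representations.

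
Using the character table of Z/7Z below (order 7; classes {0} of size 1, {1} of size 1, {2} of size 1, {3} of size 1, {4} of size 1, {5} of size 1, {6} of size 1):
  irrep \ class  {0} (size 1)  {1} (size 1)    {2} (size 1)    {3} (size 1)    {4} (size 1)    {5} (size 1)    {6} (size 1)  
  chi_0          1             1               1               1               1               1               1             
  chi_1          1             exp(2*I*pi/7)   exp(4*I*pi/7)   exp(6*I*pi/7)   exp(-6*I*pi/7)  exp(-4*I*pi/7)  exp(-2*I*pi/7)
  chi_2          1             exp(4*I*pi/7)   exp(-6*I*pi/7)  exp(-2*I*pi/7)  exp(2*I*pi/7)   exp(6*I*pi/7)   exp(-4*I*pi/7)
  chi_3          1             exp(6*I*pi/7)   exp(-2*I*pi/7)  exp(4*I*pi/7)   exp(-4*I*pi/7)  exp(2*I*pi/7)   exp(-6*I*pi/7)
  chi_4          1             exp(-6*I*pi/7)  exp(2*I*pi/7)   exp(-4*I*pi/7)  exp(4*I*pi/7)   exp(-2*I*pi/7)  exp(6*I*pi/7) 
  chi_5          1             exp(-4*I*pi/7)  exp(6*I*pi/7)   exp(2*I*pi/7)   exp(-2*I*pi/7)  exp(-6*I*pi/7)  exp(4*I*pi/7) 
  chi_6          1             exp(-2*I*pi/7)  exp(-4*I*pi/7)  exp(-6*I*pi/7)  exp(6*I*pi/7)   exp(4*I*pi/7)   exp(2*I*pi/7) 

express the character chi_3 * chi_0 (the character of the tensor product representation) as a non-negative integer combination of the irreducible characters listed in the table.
chi_3 tensor chi_0 = chi_3 (all other irreducibles have multiplicity 0).

Working: The character of a tensor product is the pointwise product (chi_3 * chi_0)(C) = chi_3(C) * chi_0(C):
  {0}: (1)*(1), {1}: (exp(6*I*pi/7))*(1), {2}: (exp(-2*I*pi/7))*(1), {3}: (exp(4*I*pi/7))*(1), {4}: (exp(-4*I*pi/7))*(1), {5}: (exp(2*I*pi/7))*(1), {6}: (exp(-6*I*pi/7))*(1)
so (chi_3 * chi_0) takes values
  {0} -> 1, {1} -> exp(6*I*pi/7), {2} -> exp(-2*I*pi/7), {3} -> exp(4*I*pi/7), {4} -> exp(-4*I*pi/7), {5} -> exp(2*I*pi/7), {6} -> exp(-6*I*pi/7).
Now take the inner product of this character with each irreducible chi from the table, <chi_3*chi_0, chi> = (1/7) sum_C |C| (chi_3*chi_0)(C) conj(chi(C)):
  <chi_3*chi_0, chi_0> = (1/7)[1*(1)*conj(1) + 1*(exp(6*I*pi/7))*conj(1) + 1*(exp(-2*I*pi/7))*conj(1) + 1*(exp(4*I*pi/7))*conj(1) + 1*(exp(-4*I*pi/7))*conj(1) + 1*(exp(2*I*pi/7))*conj(1) + 1*(exp(-6*I*pi/7))*conj(1)]
      = (1/7)[(1) + (exp(6*I*pi/7)) + (exp(-2*I*pi/7)) + (exp(4*I*pi/7)) + (exp(-4*I*pi/7)) + (exp(2*I*pi/7)) + (exp(-6*I*pi/7))] = 0/7 = 0
  <chi_3*chi_0, chi_1> = (1/7)[1*(1)*conj(1) + 1*(exp(6*I*pi/7))*conj(exp(2*I*pi/7)) + 1*(exp(-2*I*pi/7))*conj(exp(4*I*pi/7)) + 1*(exp(4*I*pi/7))*conj(exp(6*I*pi/7)) + 1*(exp(-4*I*pi/7))*conj(exp(-6*I*pi/7)) + 1*(exp(2*I*pi/7))*conj(exp(-4*I*pi/7)) + 1*(exp(-6*I*pi/7))*conj(exp(-2*I*pi/7))]
      = (1/7)[(1) + (exp(4*I*pi/7)) + (exp(-6*I*pi/7)) + (exp(-2*I*pi/7)) + (exp(2*I*pi/7)) + (exp(6*I*pi/7)) + (exp(-4*I*pi/7))] = 0/7 = 0
  <chi_3*chi_0, chi_2> = (1/7)[1*(1)*conj(1) + 1*(exp(6*I*pi/7))*conj(exp(4*I*pi/7)) + 1*(exp(-2*I*pi/7))*conj(exp(-6*I*pi/7)) + 1*(exp(4*I*pi/7))*conj(exp(-2*I*pi/7)) + 1*(exp(-4*I*pi/7))*conj(exp(2*I*pi/7)) + 1*(exp(2*I*pi/7))*conj(exp(6*I*pi/7)) + 1*(exp(-6*I*pi/7))*conj(exp(-4*I*pi/7))]
      = (1/7)[(1) + (exp(2*I*pi/7)) + (exp(4*I*pi/7)) + (exp(6*I*pi/7)) + (exp(-6*I*pi/7)) + (exp(-4*I*pi/7)) + (exp(-2*I*pi/7))] = 0/7 = 0
  <chi_3*chi_0, chi_3> = (1/7)[1*(1)*conj(1) + 1*(exp(6*I*pi/7))*conj(exp(6*I*pi/7)) + 1*(exp(-2*I*pi/7))*conj(exp(-2*I*pi/7)) + 1*(exp(4*I*pi/7))*conj(exp(4*I*pi/7)) + 1*(exp(-4*I*pi/7))*conj(exp(-4*I*pi/7)) + 1*(exp(2*I*pi/7))*conj(exp(2*I*pi/7)) + 1*(exp(-6*I*pi/7))*conj(exp(-6*I*pi/7))]
      = (1/7)[(1) + (1) + (1) + (1) + (1) + (1) + (1)] = 7/7 = 1
  <chi_3*chi_0, chi_4> = (1/7)[1*(1)*conj(1) + 1*(exp(6*I*pi/7))*conj(exp(-6*I*pi/7)) + 1*(exp(-2*I*pi/7))*conj(exp(2*I*pi/7)) + 1*(exp(4*I*pi/7))*conj(exp(-4*I*pi/7)) + 1*(exp(-4*I*pi/7))*conj(exp(4*I*pi/7)) + 1*(exp(2*I*pi/7))*conj(exp(-2*I*pi/7)) + 1*(exp(-6*I*pi/7))*conj(exp(6*I*pi/7))]
      = (1/7)[(1) + (exp(-2*I*pi/7)) + (exp(-4*I*pi/7)) + (exp(-6*I*pi/7)) + (exp(6*I*pi/7)) + (exp(4*I*pi/7)) + (exp(2*I*pi/7))] = 0/7 = 0
  <chi_3*chi_0, chi_5> = (1/7)[1*(1)*conj(1) + 1*(exp(6*I*pi/7))*conj(exp(-4*I*pi/7)) + 1*(exp(-2*I*pi/7))*conj(exp(6*I*pi/7)) + 1*(exp(4*I*pi/7))*conj(exp(2*I*pi/7)) + 1*(exp(-4*I*pi/7))*conj(exp(-2*I*pi/7)) + 1*(exp(2*I*pi/7))*conj(exp(-6*I*pi/7)) + 1*(exp(-6*I*pi/7))*conj(exp(4*I*pi/7))]
      = (1/7)[(1) + (exp(-4*I*pi/7)) + (exp(6*I*pi/7)) + (exp(2*I*pi/7)) + (exp(-2*I*pi/7)) + (exp(-6*I*pi/7)) + (exp(4*I*pi/7))] = 0/7 = 0
  <chi_3*chi_0, chi_6> = (1/7)[1*(1)*conj(1) + 1*(exp(6*I*pi/7))*conj(exp(-2*I*pi/7)) + 1*(exp(-2*I*pi/7))*conj(exp(-4*I*pi/7)) + 1*(exp(4*I*pi/7))*conj(exp(-6*I*pi/7)) + 1*(exp(-4*I*pi/7))*conj(exp(6*I*pi/7)) + 1*(exp(2*I*pi/7))*conj(exp(4*I*pi/7)) + 1*(exp(-6*I*pi/7))*conj(exp(2*I*pi/7))]
      = (1/7)[(1) + (exp(-6*I*pi/7)) + (exp(2*I*pi/7)) + (exp(-4*I*pi/7)) + (exp(4*I*pi/7)) + (exp(-2*I*pi/7)) + (exp(6*I*pi/7))] = 0/7 = 0
(Exp terms are combined using exp(i*s)*conj(exp(i*t)) = exp(i*(s-t)), and sums of them are collapsed using the identity that for every m > 1 the m distinct m-th roots of unity sum to 0, e.g. 1 + exp(2*I*pi/3) + exp(-2*I*pi/3) = 0.)
Hence the multiplicities are chi_3: 1. Dimension check: dim(chi_3)*dim(chi_0) = 1*1 = 1 and sum (mult * dim) = 1*1 = 1.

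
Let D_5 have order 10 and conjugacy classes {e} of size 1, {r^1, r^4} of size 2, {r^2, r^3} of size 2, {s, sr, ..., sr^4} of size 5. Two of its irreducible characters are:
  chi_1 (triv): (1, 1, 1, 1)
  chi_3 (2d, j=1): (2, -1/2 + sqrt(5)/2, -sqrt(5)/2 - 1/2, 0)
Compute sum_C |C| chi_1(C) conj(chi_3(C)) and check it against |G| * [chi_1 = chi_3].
Sum = 0; so <chi_1, chi_3> = 0 (distinct irreducibles are orthogonal).

Derivation: Compute term by term over conjugacy classes (|C| * chi_1(C) * conj(chi_3(C))):
  1*(1)*conj(2) + 2*(1)*conj(-1/2 + sqrt(5)/2) + 2*(1)*conj(-sqrt(5)/2 - 1/2) + 5*(1)*conj(0)
  = (2) + (-1 + sqrt(5)) + (-sqrt(5) - 1) + (0)
  = 0.
Dividing by |G| = 10 gives 0/10 = 0, matching the row-orthogonality relation <chi_1, chi_3> = [chi_1 = chi_3].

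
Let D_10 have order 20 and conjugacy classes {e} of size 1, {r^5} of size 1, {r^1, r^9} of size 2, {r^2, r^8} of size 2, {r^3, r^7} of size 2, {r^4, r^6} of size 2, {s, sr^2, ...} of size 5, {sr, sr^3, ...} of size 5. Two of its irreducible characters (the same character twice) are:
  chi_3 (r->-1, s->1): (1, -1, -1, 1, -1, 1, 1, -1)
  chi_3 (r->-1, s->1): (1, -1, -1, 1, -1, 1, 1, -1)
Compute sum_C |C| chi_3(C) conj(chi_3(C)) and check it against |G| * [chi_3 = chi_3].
Sum = 20 = |G| = 20; so <chi_3, chi_3> = 1 (norm-1 confirms irreducibility).

Justification: Compute term by term over conjugacy classes (|C| * chi_3(C) * conj(chi_3(C))):
  1*(1)*conj(1) + 1*(-1)*conj(-1) + 2*(-1)*conj(-1) + 2*(1)*conj(1) + 2*(-1)*conj(-1) + 2*(1)*conj(1) + 5*(1)*conj(1) + 5*(-1)*conj(-1)
  = (1) + (1) + (2) + (2) + (2) + (2) + (5) + (5)
  = 20.
Dividing by |G| = 20 gives 20/20 = 1, matching the row-orthogonality relation <chi_3, chi_3> = [chi_3 = chi_3].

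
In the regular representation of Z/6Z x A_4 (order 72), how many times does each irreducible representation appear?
Each irreducible V_i of dimension d_i appears with multiplicity d_i, i.e. rho_reg = (direct sum over all irreducibles V_i) d_i V_i. The irreducible dimensions for Z/6Z x A_4 are 1, 1, 1, 1, 1, 1, 1, 1, 1, 1, 1, 1, 1, 1, 1, 1, 1, 1, 3, 3, 3, 3, 3, 3: 18 irreducibles of dimension 1, each with multiplicity 1; 6 irreducibles of dimension 3, each with multiplicity 3. Total dimension 18*1*1 + 6*3*3 = 72 = |G|.

Working: General theorem: in the regular representation of a finite group G, each irreducible appears with multiplicity equal to its dimension. Check: dim(rho_reg) = sum d_i^2 = 1 + 1 + 1 + 1 + 1 + 1 + 1 + 1 + 1 + 1 + 1 + 1 + 1 + 1 + 1 + 1 + 1 + 1 + 9 + 9 + 9 + 9 + 9 + 9 = 72 = |G|.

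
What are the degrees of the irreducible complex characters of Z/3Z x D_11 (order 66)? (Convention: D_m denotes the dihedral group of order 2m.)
Dimensions: 1, 1, 1, 1, 1, 1, 2, 2, 2, 2, 2, 2, 2, 2, 2, 2, 2, 2, 2, 2, 2

Explanation: There are 21 irreducibles (= number of conjugacy classes). Their dimensions d_i satisfy sum d_i^2 = |G| = 66: 1 + 1 + 1 + 1 + 1 + 1 + 4 + 4 + 4 + 4 + 4 + 4 + 4 + 4 + 4 + 4 + 4 + 4 + 4 + 4 + 4 = 66. (For the product with Z/3Z: each of the 3 1-dim characters of Z/3Z tensors with each irrep of D_11, giving 3 copies of each D_11-dimension.)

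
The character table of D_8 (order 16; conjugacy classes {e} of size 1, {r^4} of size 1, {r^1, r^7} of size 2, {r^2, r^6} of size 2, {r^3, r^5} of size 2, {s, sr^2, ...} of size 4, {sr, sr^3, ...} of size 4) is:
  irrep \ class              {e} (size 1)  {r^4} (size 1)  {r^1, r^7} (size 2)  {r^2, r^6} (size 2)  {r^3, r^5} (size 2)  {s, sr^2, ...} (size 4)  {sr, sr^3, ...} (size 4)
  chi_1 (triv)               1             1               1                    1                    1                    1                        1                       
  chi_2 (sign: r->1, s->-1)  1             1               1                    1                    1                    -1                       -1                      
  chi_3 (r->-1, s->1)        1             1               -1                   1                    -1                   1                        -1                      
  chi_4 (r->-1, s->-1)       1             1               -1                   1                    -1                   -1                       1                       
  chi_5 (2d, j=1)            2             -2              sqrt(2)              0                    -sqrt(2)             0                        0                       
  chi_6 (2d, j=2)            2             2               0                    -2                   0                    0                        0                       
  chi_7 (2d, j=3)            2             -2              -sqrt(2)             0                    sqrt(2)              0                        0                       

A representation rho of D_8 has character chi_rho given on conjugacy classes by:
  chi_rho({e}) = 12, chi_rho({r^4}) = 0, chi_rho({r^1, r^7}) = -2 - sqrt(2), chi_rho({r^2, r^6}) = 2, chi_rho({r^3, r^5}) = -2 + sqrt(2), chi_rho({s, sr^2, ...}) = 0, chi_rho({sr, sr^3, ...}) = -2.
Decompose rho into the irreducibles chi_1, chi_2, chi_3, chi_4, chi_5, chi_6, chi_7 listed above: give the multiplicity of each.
Multiplicities: chi_1: 0, chi_2: 1, chi_3: 2, chi_4: 1, chi_5: 1, chi_6: 1, chi_7: 2.

Proof sketch: Use <chi_rho, chi> = (1/|G|) sum_C |C| * chi_rho(C) * conj(chi(C)) with |G| = 16 for each irreducible chi in the table:
  <chi_rho, chi_1> = (1/16)[1*(12)*conj(1) + 1*(0)*conj(1) + 2*(-2 - sqrt(2))*conj(1) + 2*(2)*conj(1) + 2*(-2 + sqrt(2))*conj(1) + 4*(0)*conj(1) + 4*(-2)*conj(1)]
      = (1/16)[(12) + (0) + (-4 - 2*sqrt(2)) + (4) + (-4 + 2*sqrt(2)) + (0) + (-8)] = 0/16 = 0
  <chi_rho, chi_2> = (1/16)[1*(12)*conj(1) + 1*(0)*conj(1) + 2*(-2 - sqrt(2))*conj(1) + 2*(2)*conj(1) + 2*(-2 + sqrt(2))*conj(1) + 4*(0)*conj(-1) + 4*(-2)*conj(-1)]
      = (1/16)[(12) + (0) + (-4 - 2*sqrt(2)) + (4) + (-4 + 2*sqrt(2)) + (0) + (8)] = 16/16 = 1
  <chi_rho, chi_3> = (1/16)[1*(12)*conj(1) + 1*(0)*conj(1) + 2*(-2 - sqrt(2))*conj(-1) + 2*(2)*conj(1) + 2*(-2 + sqrt(2))*conj(-1) + 4*(0)*conj(1) + 4*(-2)*conj(-1)]
      = (1/16)[(12) + (0) + (2*sqrt(2) + 4) + (4) + (4 - 2*sqrt(2)) + (0) + (8)] = 32/16 = 2
  <chi_rho, chi_4> = (1/16)[1*(12)*conj(1) + 1*(0)*conj(1) + 2*(-2 - sqrt(2))*conj(-1) + 2*(2)*conj(1) + 2*(-2 + sqrt(2))*conj(-1) + 4*(0)*conj(-1) + 4*(-2)*conj(1)]
      = (1/16)[(12) + (0) + (2*sqrt(2) + 4) + (4) + (4 - 2*sqrt(2)) + (0) + (-8)] = 16/16 = 1
  <chi_rho, chi_5> = (1/16)[1*(12)*conj(2) + 1*(0)*conj(-2) + 2*(-2 - sqrt(2))*conj(sqrt(2)) + 2*(2)*conj(0) + 2*(-2 + sqrt(2))*conj(-sqrt(2)) + 4*(0)*conj(0) + 4*(-2)*conj(0)]
      = (1/16)[(24) + (0) + (-4*sqrt(2) - 4) + (0) + (-4 + 4*sqrt(2)) + (0) + (0)] = 16/16 = 1
  <chi_rho, chi_6> = (1/16)[1*(12)*conj(2) + 1*(0)*conj(2) + 2*(-2 - sqrt(2))*conj(0) + 2*(2)*conj(-2) + 2*(-2 + sqrt(2))*conj(0) + 4*(0)*conj(0) + 4*(-2)*conj(0)]
      = (1/16)[(24) + (0) + (0) + (-8) + (0) + (0) + (0)] = 16/16 = 1
  <chi_rho, chi_7> = (1/16)[1*(12)*conj(2) + 1*(0)*conj(-2) + 2*(-2 - sqrt(2))*conj(-sqrt(2)) + 2*(2)*conj(0) + 2*(-2 + sqrt(2))*conj(sqrt(2)) + 4*(0)*conj(0) + 4*(-2)*conj(0)]
      = (1/16)[(24) + (0) + (4 + 4*sqrt(2)) + (0) + (4 - 4*sqrt(2)) + (0) + (0)] = 32/16 = 2
Dimension check: dim(rho) = sum (mult * dim) = 0*1 + 1*1 + 2*1 + 1*1 + 1*2 + 1*2 + 2*2 = 12 = chi_rho(e) = 12.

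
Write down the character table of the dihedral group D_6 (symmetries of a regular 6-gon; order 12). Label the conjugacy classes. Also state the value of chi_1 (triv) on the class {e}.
Conjugacy classes: {e} of size 1, {r^3} of size 1, {r^1, r^5} of size 2, {r^2, r^4} of size 2, {s, sr^2, ...} of size 3, {sr, sr^3, ...} of size 3.
Character table:
  irrep \ class              {e} (size 1)  {r^3} (size 1)  {r^1, r^5} (size 2)  {r^2, r^4} (size 2)  {s, sr^2, ...} (size 3)  {sr, sr^3, ...} (size 3)
  chi_1 (triv)               1             1               1                    1                    1                        1                       
  chi_2 (sign: r->1, s->-1)  1             1               1                    1                    -1                       -1                      
  chi_3 (r->-1, s->1)        1             -1              -1                   1                    1                        -1                      
  chi_4 (r->-1, s->-1)       1             -1              -1                   1                    -1                       1                       
  chi_5 (2d, j=1)            2             -2              1                    -1                   0                        0                       
  chi_6 (2d, j=2)            2             2               -1                   -1                   0                        0                       

Spot check: chi_1 (triv) on {e} = 1.

Working: D_6 has order 2*6 = 12 with 6 conjugacy classes, hence 6 irreducibles. Sum of squared dims 1 + 1 + 1 + 1 + 4 + 4 = 12 = |G|. Linear characters come from the abelianisation; the 2-dimensional irreps have character r^k -> 2*cos(2*pi*j*k/6), reflections -> 0.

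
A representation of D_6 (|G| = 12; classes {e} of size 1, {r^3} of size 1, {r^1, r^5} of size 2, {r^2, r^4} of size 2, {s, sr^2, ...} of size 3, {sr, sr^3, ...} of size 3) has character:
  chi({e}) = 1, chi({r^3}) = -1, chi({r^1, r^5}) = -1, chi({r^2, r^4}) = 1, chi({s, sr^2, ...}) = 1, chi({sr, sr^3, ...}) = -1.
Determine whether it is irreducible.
Irreducible: <chi, chi> = 1.

Argument: <chi, chi> = (1/|G|) sum_C |C| * |chi(C)|^2 = (1/12)[1*|1|^2 + 1*|-1|^2 + 2*|-1|^2 + 2*|1|^2 + 3*|1|^2 + 3*|-1|^2]
  = (1/12)[(1) + (1) + (2) + (2) + (3) + (3)] = 12/12 = 1.
A character is irreducible iff <chi, chi> = 1, so this representation is irreducible.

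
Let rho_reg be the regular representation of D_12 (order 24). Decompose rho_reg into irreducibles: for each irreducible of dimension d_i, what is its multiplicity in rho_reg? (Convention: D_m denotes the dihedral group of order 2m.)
Each irreducible V_i of dimension d_i appears with multiplicity d_i, i.e. rho_reg = (direct sum over all irreducibles V_i) d_i V_i. The irreducible dimensions for D_12 are 1, 1, 1, 1, 2, 2, 2, 2, 2: 4 irreducibles of dimension 1, each with multiplicity 1; 5 irreducibles of dimension 2, each with multiplicity 2. Total dimension 4*1*1 + 5*2*2 = 24 = |G|.

Reasoning: General theorem: in the regular representation of a finite group G, each irreducible appears with multiplicity equal to its dimension. Check: dim(rho_reg) = sum d_i^2 = 1 + 1 + 1 + 1 + 4 + 4 + 4 + 4 + 4 = 24 = |G|.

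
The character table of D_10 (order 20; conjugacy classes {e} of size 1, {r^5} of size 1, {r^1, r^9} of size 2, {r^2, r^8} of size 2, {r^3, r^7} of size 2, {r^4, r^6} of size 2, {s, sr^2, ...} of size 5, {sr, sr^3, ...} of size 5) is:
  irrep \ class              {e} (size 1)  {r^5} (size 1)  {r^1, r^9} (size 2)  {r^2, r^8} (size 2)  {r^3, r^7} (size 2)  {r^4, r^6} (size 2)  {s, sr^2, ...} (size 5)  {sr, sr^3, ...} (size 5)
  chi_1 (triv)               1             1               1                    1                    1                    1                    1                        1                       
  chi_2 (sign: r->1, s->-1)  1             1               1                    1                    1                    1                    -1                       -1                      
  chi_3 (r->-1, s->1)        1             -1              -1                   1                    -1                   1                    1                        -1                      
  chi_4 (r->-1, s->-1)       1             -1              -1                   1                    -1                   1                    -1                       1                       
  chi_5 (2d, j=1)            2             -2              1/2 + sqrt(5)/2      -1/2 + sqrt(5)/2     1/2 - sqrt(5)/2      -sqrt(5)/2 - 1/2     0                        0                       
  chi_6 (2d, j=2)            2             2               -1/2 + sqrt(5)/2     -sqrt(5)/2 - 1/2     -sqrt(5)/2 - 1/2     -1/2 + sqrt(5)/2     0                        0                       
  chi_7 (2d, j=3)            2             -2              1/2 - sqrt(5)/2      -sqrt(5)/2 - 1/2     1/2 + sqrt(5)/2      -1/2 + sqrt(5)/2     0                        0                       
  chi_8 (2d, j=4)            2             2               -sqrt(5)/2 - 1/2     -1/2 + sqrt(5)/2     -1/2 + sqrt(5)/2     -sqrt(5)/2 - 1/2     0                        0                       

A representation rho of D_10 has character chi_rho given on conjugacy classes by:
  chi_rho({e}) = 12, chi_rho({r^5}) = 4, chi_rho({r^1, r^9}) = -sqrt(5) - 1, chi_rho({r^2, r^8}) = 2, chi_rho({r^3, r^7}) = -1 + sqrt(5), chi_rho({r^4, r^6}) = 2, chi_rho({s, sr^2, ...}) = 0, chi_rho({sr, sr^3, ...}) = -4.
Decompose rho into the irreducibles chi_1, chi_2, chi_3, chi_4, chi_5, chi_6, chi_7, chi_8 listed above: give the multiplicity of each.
Multiplicities: chi_1: 0, chi_2: 2, chi_3: 2, chi_4: 0, chi_5: 0, chi_6: 1, chi_7: 1, chi_8: 2.

Argument: Use <chi_rho, chi> = (1/|G|) sum_C |C| * chi_rho(C) * conj(chi(C)) with |G| = 20 for each irreducible chi in the table:
  <chi_rho, chi_1> = (1/20)[1*(12)*conj(1) + 1*(4)*conj(1) + 2*(-sqrt(5) - 1)*conj(1) + 2*(2)*conj(1) + 2*(-1 + sqrt(5))*conj(1) + 2*(2)*conj(1) + 5*(0)*conj(1) + 5*(-4)*conj(1)]
      = (1/20)[(12) + (4) + (-2*sqrt(5) - 2) + (4) + (-2 + 2*sqrt(5)) + (4) + (0) + (-20)] = 0/20 = 0
  <chi_rho, chi_2> = (1/20)[1*(12)*conj(1) + 1*(4)*conj(1) + 2*(-sqrt(5) - 1)*conj(1) + 2*(2)*conj(1) + 2*(-1 + sqrt(5))*conj(1) + 2*(2)*conj(1) + 5*(0)*conj(-1) + 5*(-4)*conj(-1)]
      = (1/20)[(12) + (4) + (-2*sqrt(5) - 2) + (4) + (-2 + 2*sqrt(5)) + (4) + (0) + (20)] = 40/20 = 2
  <chi_rho, chi_3> = (1/20)[1*(12)*conj(1) + 1*(4)*conj(-1) + 2*(-sqrt(5) - 1)*conj(-1) + 2*(2)*conj(1) + 2*(-1 + sqrt(5))*conj(-1) + 2*(2)*conj(1) + 5*(0)*conj(1) + 5*(-4)*conj(-1)]
      = (1/20)[(12) + (-4) + (2 + 2*sqrt(5)) + (4) + (2 - 2*sqrt(5)) + (4) + (0) + (20)] = 40/20 = 2
  <chi_rho, chi_4> = (1/20)[1*(12)*conj(1) + 1*(4)*conj(-1) + 2*(-sqrt(5) - 1)*conj(-1) + 2*(2)*conj(1) + 2*(-1 + sqrt(5))*conj(-1) + 2*(2)*conj(1) + 5*(0)*conj(-1) + 5*(-4)*conj(1)]
      = (1/20)[(12) + (-4) + (2 + 2*sqrt(5)) + (4) + (2 - 2*sqrt(5)) + (4) + (0) + (-20)] = 0/20 = 0
  <chi_rho, chi_5> = (1/20)[1*(12)*conj(2) + 1*(4)*conj(-2) + 2*(-sqrt(5) - 1)*conj(1/2 + sqrt(5)/2) + 2*(2)*conj(-1/2 + sqrt(5)/2) + 2*(-1 + sqrt(5))*conj(1/2 - sqrt(5)/2) + 2*(2)*conj(-sqrt(5)/2 - 1/2) + 5*(0)*conj(0) + 5*(-4)*conj(0)]
      = (1/20)[(24) + (-8) + (-6 - 2*sqrt(5)) + (-2 + 2*sqrt(5)) + (-6 + 2*sqrt(5)) + (-2*sqrt(5) - 2) + (0) + (0)] = 0/20 = 0
  <chi_rho, chi_6> = (1/20)[1*(12)*conj(2) + 1*(4)*conj(2) + 2*(-sqrt(5) - 1)*conj(-1/2 + sqrt(5)/2) + 2*(2)*conj(-sqrt(5)/2 - 1/2) + 2*(-1 + sqrt(5))*conj(-sqrt(5)/2 - 1/2) + 2*(2)*conj(-1/2 + sqrt(5)/2) + 5*(0)*conj(0) + 5*(-4)*conj(0)]
      = (1/20)[(24) + (8) + (-4) + (-2*sqrt(5) - 2) + (-4) + (-2 + 2*sqrt(5)) + (0) + (0)] = 20/20 = 1
  <chi_rho, chi_7> = (1/20)[1*(12)*conj(2) + 1*(4)*conj(-2) + 2*(-sqrt(5) - 1)*conj(1/2 - sqrt(5)/2) + 2*(2)*conj(-sqrt(5)/2 - 1/2) + 2*(-1 + sqrt(5))*conj(1/2 + sqrt(5)/2) + 2*(2)*conj(-1/2 + sqrt(5)/2) + 5*(0)*conj(0) + 5*(-4)*conj(0)]
      = (1/20)[(24) + (-8) + (4) + (-2*sqrt(5) - 2) + (4) + (-2 + 2*sqrt(5)) + (0) + (0)] = 20/20 = 1
  <chi_rho, chi_8> = (1/20)[1*(12)*conj(2) + 1*(4)*conj(2) + 2*(-sqrt(5) - 1)*conj(-sqrt(5)/2 - 1/2) + 2*(2)*conj(-1/2 + sqrt(5)/2) + 2*(-1 + sqrt(5))*conj(-1/2 + sqrt(5)/2) + 2*(2)*conj(-sqrt(5)/2 - 1/2) + 5*(0)*conj(0) + 5*(-4)*conj(0)]
      = (1/20)[(24) + (8) + (2*sqrt(5) + 6) + (-2 + 2*sqrt(5)) + (6 - 2*sqrt(5)) + (-2*sqrt(5) - 2) + (0) + (0)] = 40/20 = 2
Dimension check: dim(rho) = sum (mult * dim) = 0*1 + 2*1 + 2*1 + 0*1 + 0*2 + 1*2 + 1*2 + 2*2 = 12 = chi_rho(e) = 12.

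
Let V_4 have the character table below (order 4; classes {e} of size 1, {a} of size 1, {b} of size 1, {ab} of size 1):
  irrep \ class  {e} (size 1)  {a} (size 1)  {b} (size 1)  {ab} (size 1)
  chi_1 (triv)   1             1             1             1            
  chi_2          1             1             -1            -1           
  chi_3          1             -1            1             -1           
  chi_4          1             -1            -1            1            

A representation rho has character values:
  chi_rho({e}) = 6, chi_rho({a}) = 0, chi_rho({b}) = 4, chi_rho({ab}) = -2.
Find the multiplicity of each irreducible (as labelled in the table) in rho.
Multiplicities: chi_1: 2, chi_2: 1, chi_3: 3, chi_4: 0.

Solution. Use <chi_rho, chi> = (1/|G|) sum_C |C| * chi_rho(C) * conj(chi(C)) with |G| = 4 for each irreducible chi in the table:
  <chi_rho, chi_1> = (1/4)[1*(6)*conj(1) + 1*(0)*conj(1) + 1*(4)*conj(1) + 1*(-2)*conj(1)]
      = (1/4)[(6) + (0) + (4) + (-2)] = 8/4 = 2
  <chi_rho, chi_2> = (1/4)[1*(6)*conj(1) + 1*(0)*conj(1) + 1*(4)*conj(-1) + 1*(-2)*conj(-1)]
      = (1/4)[(6) + (0) + (-4) + (2)] = 4/4 = 1
  <chi_rho, chi_3> = (1/4)[1*(6)*conj(1) + 1*(0)*conj(-1) + 1*(4)*conj(1) + 1*(-2)*conj(-1)]
      = (1/4)[(6) + (0) + (4) + (2)] = 12/4 = 3
  <chi_rho, chi_4> = (1/4)[1*(6)*conj(1) + 1*(0)*conj(-1) + 1*(4)*conj(-1) + 1*(-2)*conj(1)]
      = (1/4)[(6) + (0) + (-4) + (-2)] = 0/4 = 0
Dimension check: dim(rho) = sum (mult * dim) = 2*1 + 1*1 + 3*1 + 0*1 = 6 = chi_rho(e) = 6.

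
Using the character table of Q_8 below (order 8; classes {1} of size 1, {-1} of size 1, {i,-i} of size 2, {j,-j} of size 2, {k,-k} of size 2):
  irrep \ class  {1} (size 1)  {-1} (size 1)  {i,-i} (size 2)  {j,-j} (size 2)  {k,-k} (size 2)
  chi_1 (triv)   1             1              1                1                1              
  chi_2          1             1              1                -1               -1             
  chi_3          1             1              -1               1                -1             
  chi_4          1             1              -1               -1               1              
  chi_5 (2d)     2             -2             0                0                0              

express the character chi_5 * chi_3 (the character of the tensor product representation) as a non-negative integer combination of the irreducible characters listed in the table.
chi_5 tensor chi_3 = chi_5 (all other irreducibles have multiplicity 0).

Solution. The character of a tensor product is the pointwise product (chi_5 * chi_3)(C) = chi_5(C) * chi_3(C):
  {1}: (2)*(1), {-1}: (-2)*(1), {i,-i}: (0)*(-1), {j,-j}: (0)*(1), {k,-k}: (0)*(-1)
so (chi_5 * chi_3) takes values
  {1} -> 2, {-1} -> -2, {i,-i} -> 0, {j,-j} -> 0, {k,-k} -> 0.
Now take the inner product of this character with each irreducible chi from the table, <chi_5*chi_3, chi> = (1/8) sum_C |C| (chi_5*chi_3)(C) conj(chi(C)):
  <chi_5*chi_3, chi_1> = (1/8)[1*(2)*conj(1) + 1*(-2)*conj(1) + 2*(0)*conj(1) + 2*(0)*conj(1) + 2*(0)*conj(1)]
      = (1/8)[(2) + (-2) + (0) + (0) + (0)] = 0/8 = 0
  <chi_5*chi_3, chi_2> = (1/8)[1*(2)*conj(1) + 1*(-2)*conj(1) + 2*(0)*conj(1) + 2*(0)*conj(-1) + 2*(0)*conj(-1)]
      = (1/8)[(2) + (-2) + (0) + (0) + (0)] = 0/8 = 0
  <chi_5*chi_3, chi_3> = (1/8)[1*(2)*conj(1) + 1*(-2)*conj(1) + 2*(0)*conj(-1) + 2*(0)*conj(1) + 2*(0)*conj(-1)]
      = (1/8)[(2) + (-2) + (0) + (0) + (0)] = 0/8 = 0
  <chi_5*chi_3, chi_4> = (1/8)[1*(2)*conj(1) + 1*(-2)*conj(1) + 2*(0)*conj(-1) + 2*(0)*conj(-1) + 2*(0)*conj(1)]
      = (1/8)[(2) + (-2) + (0) + (0) + (0)] = 0/8 = 0
  <chi_5*chi_3, chi_5> = (1/8)[1*(2)*conj(2) + 1*(-2)*conj(-2) + 2*(0)*conj(0) + 2*(0)*conj(0) + 2*(0)*conj(0)]
      = (1/8)[(4) + (4) + (0) + (0) + (0)] = 8/8 = 1
Hence the multiplicities are chi_5: 1. Dimension check: dim(chi_5)*dim(chi_3) = 2*1 = 2 and sum (mult * dim) = 1*2 = 2.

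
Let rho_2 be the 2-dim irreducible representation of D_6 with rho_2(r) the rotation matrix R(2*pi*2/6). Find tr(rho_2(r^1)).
chi_{rho_2}(r^1) = 2*cos(2*pi*2*1/6) = -1

Working: rho_2(r^1) is rotation by angle 2*pi*2*1/6, whose trace is 2*cos(2*pi*2*1/6) = -1.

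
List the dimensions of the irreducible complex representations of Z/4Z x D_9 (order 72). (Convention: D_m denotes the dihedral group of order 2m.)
Dimensions: 1, 1, 1, 1, 1, 1, 1, 1, 2, 2, 2, 2, 2, 2, 2, 2, 2, 2, 2, 2, 2, 2, 2, 2

Working: There are 24 irreducibles (= number of conjugacy classes). Their dimensions d_i satisfy sum d_i^2 = |G| = 72: 1 + 1 + 1 + 1 + 1 + 1 + 1 + 1 + 4 + 4 + 4 + 4 + 4 + 4 + 4 + 4 + 4 + 4 + 4 + 4 + 4 + 4 + 4 + 4 = 72. (For the product with Z/4Z: each of the 4 1-dim characters of Z/4Z tensors with each irrep of D_9, giving 4 copies of each D_9-dimension.)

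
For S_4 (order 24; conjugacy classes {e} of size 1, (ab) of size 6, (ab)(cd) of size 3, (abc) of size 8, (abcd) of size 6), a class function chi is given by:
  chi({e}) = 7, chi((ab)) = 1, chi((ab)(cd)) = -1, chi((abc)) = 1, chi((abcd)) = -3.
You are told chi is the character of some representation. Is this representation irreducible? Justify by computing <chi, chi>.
Not irreducible (reducible): <chi, chi> = 5 > 1.

Working: <chi, chi> = (1/|G|) sum_C |C| * |chi(C)|^2 = (1/24)[1*|7|^2 + 6*|1|^2 + 3*|-1|^2 + 8*|1|^2 + 6*|-3|^2]
  = (1/24)[(49) + (6) + (3) + (8) + (54)] = 120/24 = 5.
A character is irreducible iff <chi, chi> = 1, so this representation is reducible.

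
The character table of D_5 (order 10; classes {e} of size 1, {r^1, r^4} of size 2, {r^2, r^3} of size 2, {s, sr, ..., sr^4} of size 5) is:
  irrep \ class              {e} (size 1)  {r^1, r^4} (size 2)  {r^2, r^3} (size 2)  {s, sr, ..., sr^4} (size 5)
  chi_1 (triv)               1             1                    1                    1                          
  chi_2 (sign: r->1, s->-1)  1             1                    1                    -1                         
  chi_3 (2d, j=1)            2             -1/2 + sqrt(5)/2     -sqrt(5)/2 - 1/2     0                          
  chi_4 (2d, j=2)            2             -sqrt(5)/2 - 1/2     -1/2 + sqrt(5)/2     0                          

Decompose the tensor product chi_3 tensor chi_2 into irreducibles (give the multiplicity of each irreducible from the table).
chi_3 tensor chi_2 = chi_3 (all other irreducibles have multiplicity 0).

Argument: The character of a tensor product is the pointwise product (chi_3 * chi_2)(C) = chi_3(C) * chi_2(C):
  {e}: (2)*(1), {r^1, r^4}: (-1/2 + sqrt(5)/2)*(1), {r^2, r^3}: (-sqrt(5)/2 - 1/2)*(1), {s, sr, ..., sr^4}: (0)*(-1)
so (chi_3 * chi_2) takes values
  {e} -> 2, {r^1, r^4} -> -1/2 + sqrt(5)/2, {r^2, r^3} -> -sqrt(5)/2 - 1/2, {s, sr, ..., sr^4} -> 0.
Now take the inner product of this character with each irreducible chi from the table, <chi_3*chi_2, chi> = (1/10) sum_C |C| (chi_3*chi_2)(C) conj(chi(C)):
  <chi_3*chi_2, chi_1> = (1/10)[1*(2)*conj(1) + 2*(-1/2 + sqrt(5)/2)*conj(1) + 2*(-sqrt(5)/2 - 1/2)*conj(1) + 5*(0)*conj(1)]
      = (1/10)[(2) + (-1 + sqrt(5)) + (-sqrt(5) - 1) + (0)] = 0/10 = 0
  <chi_3*chi_2, chi_2> = (1/10)[1*(2)*conj(1) + 2*(-1/2 + sqrt(5)/2)*conj(1) + 2*(-sqrt(5)/2 - 1/2)*conj(1) + 5*(0)*conj(-1)]
      = (1/10)[(2) + (-1 + sqrt(5)) + (-sqrt(5) - 1) + (0)] = 0/10 = 0
  <chi_3*chi_2, chi_3> = (1/10)[1*(2)*conj(2) + 2*(-1/2 + sqrt(5)/2)*conj(-1/2 + sqrt(5)/2) + 2*(-sqrt(5)/2 - 1/2)*conj(-sqrt(5)/2 - 1/2) + 5*(0)*conj(0)]
      = (1/10)[(4) + (3 - sqrt(5)) + (sqrt(5) + 3) + (0)] = 10/10 = 1
  <chi_3*chi_2, chi_4> = (1/10)[1*(2)*conj(2) + 2*(-1/2 + sqrt(5)/2)*conj(-sqrt(5)/2 - 1/2) + 2*(-sqrt(5)/2 - 1/2)*conj(-1/2 + sqrt(5)/2) + 5*(0)*conj(0)]
      = (1/10)[(4) + (-2) + (-2) + (0)] = 0/10 = 0
Hence the multiplicities are chi_3: 1. Dimension check: dim(chi_3)*dim(chi_2) = 2*1 = 2 and sum (mult * dim) = 1*2 = 2.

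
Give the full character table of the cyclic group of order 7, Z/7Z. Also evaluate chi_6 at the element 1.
Character table of Z/7Z (irreps indexed chi_0,...,chi_6 with chi_k(m) = zeta_7^(k*m), zeta_7 = exp(2*pi*i/7)):
  irrep \ class  {0} (size 1)  {1} (size 1)    {2} (size 1)    {3} (size 1)    {4} (size 1)    {5} (size 1)    {6} (size 1)  
  chi_0          1             1               1               1               1               1               1             
  chi_1          1             exp(2*I*pi/7)   exp(4*I*pi/7)   exp(6*I*pi/7)   exp(-6*I*pi/7)  exp(-4*I*pi/7)  exp(-2*I*pi/7)
  chi_2          1             exp(4*I*pi/7)   exp(-6*I*pi/7)  exp(-2*I*pi/7)  exp(2*I*pi/7)   exp(6*I*pi/7)   exp(-4*I*pi/7)
  chi_3          1             exp(6*I*pi/7)   exp(-2*I*pi/7)  exp(4*I*pi/7)   exp(-4*I*pi/7)  exp(2*I*pi/7)   exp(-6*I*pi/7)
  chi_4          1             exp(-6*I*pi/7)  exp(2*I*pi/7)   exp(-4*I*pi/7)  exp(4*I*pi/7)   exp(-2*I*pi/7)  exp(6*I*pi/7) 
  chi_5          1             exp(-4*I*pi/7)  exp(6*I*pi/7)   exp(2*I*pi/7)   exp(-2*I*pi/7)  exp(-6*I*pi/7)  exp(4*I*pi/7) 
  chi_6          1             exp(-2*I*pi/7)  exp(-4*I*pi/7)  exp(-6*I*pi/7)  exp(6*I*pi/7)   exp(4*I*pi/7)   exp(2*I*pi/7) 

Spot check: chi_6(1) = zeta_7^(6*1) = zeta_7^6 = exp(-2*I*pi/7).

Argument: Z/7Z is abelian, so all 7 irreducible complex representations are 1-dimensional. They are given by chi_k(m) = zeta_7^(k*m) for k = 0,...,6. Row orthogonality: sum_m chi_k(m) conj(chi_l(m)) = 7 * [k = l].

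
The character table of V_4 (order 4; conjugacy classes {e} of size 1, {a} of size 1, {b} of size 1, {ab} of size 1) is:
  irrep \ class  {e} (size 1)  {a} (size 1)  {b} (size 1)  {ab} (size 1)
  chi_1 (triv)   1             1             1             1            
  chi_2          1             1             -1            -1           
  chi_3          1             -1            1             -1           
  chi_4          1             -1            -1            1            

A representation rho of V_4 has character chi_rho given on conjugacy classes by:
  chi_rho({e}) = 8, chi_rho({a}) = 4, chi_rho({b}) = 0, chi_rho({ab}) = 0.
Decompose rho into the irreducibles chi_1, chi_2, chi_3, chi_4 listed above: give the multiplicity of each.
Multiplicities: chi_1: 3, chi_2: 3, chi_3: 1, chi_4: 1.

Derivation: Use <chi_rho, chi> = (1/|G|) sum_C |C| * chi_rho(C) * conj(chi(C)) with |G| = 4 for each irreducible chi in the table:
  <chi_rho, chi_1> = (1/4)[1*(8)*conj(1) + 1*(4)*conj(1) + 1*(0)*conj(1) + 1*(0)*conj(1)]
      = (1/4)[(8) + (4) + (0) + (0)] = 12/4 = 3
  <chi_rho, chi_2> = (1/4)[1*(8)*conj(1) + 1*(4)*conj(1) + 1*(0)*conj(-1) + 1*(0)*conj(-1)]
      = (1/4)[(8) + (4) + (0) + (0)] = 12/4 = 3
  <chi_rho, chi_3> = (1/4)[1*(8)*conj(1) + 1*(4)*conj(-1) + 1*(0)*conj(1) + 1*(0)*conj(-1)]
      = (1/4)[(8) + (-4) + (0) + (0)] = 4/4 = 1
  <chi_rho, chi_4> = (1/4)[1*(8)*conj(1) + 1*(4)*conj(-1) + 1*(0)*conj(-1) + 1*(0)*conj(1)]
      = (1/4)[(8) + (-4) + (0) + (0)] = 4/4 = 1
Dimension check: dim(rho) = sum (mult * dim) = 3*1 + 3*1 + 1*1 + 1*1 = 8 = chi_rho(e) = 8.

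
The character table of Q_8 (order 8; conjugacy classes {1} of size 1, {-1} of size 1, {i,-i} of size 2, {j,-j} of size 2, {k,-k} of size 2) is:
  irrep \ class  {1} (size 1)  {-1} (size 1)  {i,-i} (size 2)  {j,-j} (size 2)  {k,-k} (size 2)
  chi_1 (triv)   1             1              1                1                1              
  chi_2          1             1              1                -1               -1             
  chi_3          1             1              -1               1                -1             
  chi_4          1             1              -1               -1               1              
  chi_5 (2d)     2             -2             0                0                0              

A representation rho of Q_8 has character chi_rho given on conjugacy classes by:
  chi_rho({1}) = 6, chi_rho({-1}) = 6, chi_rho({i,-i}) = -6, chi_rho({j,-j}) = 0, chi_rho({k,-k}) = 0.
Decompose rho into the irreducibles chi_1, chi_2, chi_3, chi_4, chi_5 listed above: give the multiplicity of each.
Multiplicities: chi_1: 0, chi_2: 0, chi_3: 3, chi_4: 3, chi_5: 0.

Derivation: Use <chi_rho, chi> = (1/|G|) sum_C |C| * chi_rho(C) * conj(chi(C)) with |G| = 8 for each irreducible chi in the table:
  <chi_rho, chi_1> = (1/8)[1*(6)*conj(1) + 1*(6)*conj(1) + 2*(-6)*conj(1) + 2*(0)*conj(1) + 2*(0)*conj(1)]
      = (1/8)[(6) + (6) + (-12) + (0) + (0)] = 0/8 = 0
  <chi_rho, chi_2> = (1/8)[1*(6)*conj(1) + 1*(6)*conj(1) + 2*(-6)*conj(1) + 2*(0)*conj(-1) + 2*(0)*conj(-1)]
      = (1/8)[(6) + (6) + (-12) + (0) + (0)] = 0/8 = 0
  <chi_rho, chi_3> = (1/8)[1*(6)*conj(1) + 1*(6)*conj(1) + 2*(-6)*conj(-1) + 2*(0)*conj(1) + 2*(0)*conj(-1)]
      = (1/8)[(6) + (6) + (12) + (0) + (0)] = 24/8 = 3
  <chi_rho, chi_4> = (1/8)[1*(6)*conj(1) + 1*(6)*conj(1) + 2*(-6)*conj(-1) + 2*(0)*conj(-1) + 2*(0)*conj(1)]
      = (1/8)[(6) + (6) + (12) + (0) + (0)] = 24/8 = 3
  <chi_rho, chi_5> = (1/8)[1*(6)*conj(2) + 1*(6)*conj(-2) + 2*(-6)*conj(0) + 2*(0)*conj(0) + 2*(0)*conj(0)]
      = (1/8)[(12) + (-12) + (0) + (0) + (0)] = 0/8 = 0
Dimension check: dim(rho) = sum (mult * dim) = 0*1 + 0*1 + 3*1 + 3*1 + 0*2 = 6 = chi_rho(e) = 6.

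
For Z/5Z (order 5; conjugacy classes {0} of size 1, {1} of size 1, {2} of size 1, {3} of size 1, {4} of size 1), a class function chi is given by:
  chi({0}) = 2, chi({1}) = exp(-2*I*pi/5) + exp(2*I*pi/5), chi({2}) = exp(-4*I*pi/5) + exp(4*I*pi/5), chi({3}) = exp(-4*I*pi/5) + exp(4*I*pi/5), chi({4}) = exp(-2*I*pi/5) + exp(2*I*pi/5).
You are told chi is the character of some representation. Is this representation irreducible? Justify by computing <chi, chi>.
Not irreducible (reducible): <chi, chi> = 2 > 1.

Explanation: <chi, chi> = (1/|G|) sum_C |C| * |chi(C)|^2 = (1/5)[1*|2|^2 + 1*|exp(-2*I*pi/5) + exp(2*I*pi/5)|^2 + 1*|exp(-4*I*pi/5) + exp(4*I*pi/5)|^2 + 1*|exp(-4*I*pi/5) + exp(4*I*pi/5)|^2 + 1*|exp(-2*I*pi/5) + exp(2*I*pi/5)|^2]
  = (1/5)[(4) + (2 + exp(-4*I*pi/5) + exp(4*I*pi/5)) + (2 + exp(-2*I*pi/5) + exp(2*I*pi/5)) + (2 + exp(-2*I*pi/5) + exp(2*I*pi/5)) + (2 + exp(-4*I*pi/5) + exp(4*I*pi/5))] = 10/5 = 2.
(Exp terms are combined using exp(i*s)*conj(exp(i*t)) = exp(i*(s-t)), and sums of them are collapsed using the identity that for every m > 1 the m distinct m-th roots of unity sum to 0, e.g. 1 + exp(2*I*pi/3) + exp(-2*I*pi/3) = 0.)
A character is irreducible iff <chi, chi> = 1, so this representation is reducible.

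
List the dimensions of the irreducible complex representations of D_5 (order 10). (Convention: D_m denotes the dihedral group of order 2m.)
Dimensions: 1, 1, 2, 2

Details: There are 4 irreducibles (= number of conjugacy classes). Their dimensions d_i satisfy sum d_i^2 = |G| = 10: 1 + 1 + 4 + 4 = 10.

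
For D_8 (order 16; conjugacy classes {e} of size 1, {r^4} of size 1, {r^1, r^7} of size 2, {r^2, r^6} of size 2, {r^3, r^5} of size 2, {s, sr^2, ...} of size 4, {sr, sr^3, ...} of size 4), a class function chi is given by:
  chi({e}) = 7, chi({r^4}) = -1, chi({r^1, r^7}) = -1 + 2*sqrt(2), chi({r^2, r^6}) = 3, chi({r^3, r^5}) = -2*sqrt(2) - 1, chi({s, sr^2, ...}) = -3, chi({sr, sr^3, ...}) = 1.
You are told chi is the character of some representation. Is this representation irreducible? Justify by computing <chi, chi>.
Not irreducible (reducible): <chi, chi> = 9 > 1.

Justification: <chi, chi> = (1/|G|) sum_C |C| * |chi(C)|^2 = (1/16)[1*|7|^2 + 1*|-1|^2 + 2*|-1 + 2*sqrt(2)|^2 + 2*|3|^2 + 2*|-2*sqrt(2) - 1|^2 + 4*|-3|^2 + 4*|1|^2]
  = (1/16)[(49) + (1) + (18 - 8*sqrt(2)) + (18) + (8*sqrt(2) + 18) + (36) + (4)] = 144/16 = 9.
A character is irreducible iff <chi, chi> = 1, so this representation is reducible.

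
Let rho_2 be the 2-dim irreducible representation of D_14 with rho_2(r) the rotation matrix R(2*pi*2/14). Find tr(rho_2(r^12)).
chi_{rho_2}(r^12) = 2*cos(2*pi*2*12/14) = -2*cos(3*pi/7)

Explanation: rho_2(r^12) is rotation by angle 2*pi*2*12/14, whose trace is 2*cos(2*pi*2*12/14) = -2*cos(3*pi/7).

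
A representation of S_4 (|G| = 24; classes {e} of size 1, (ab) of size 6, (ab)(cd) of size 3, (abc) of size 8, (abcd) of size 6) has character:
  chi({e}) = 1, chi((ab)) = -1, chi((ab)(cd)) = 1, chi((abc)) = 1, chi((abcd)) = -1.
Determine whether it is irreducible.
Irreducible: <chi, chi> = 1.

<chi, chi> = (1/|G|) sum_C |C| * |chi(C)|^2 = (1/24)[1*|1|^2 + 6*|-1|^2 + 3*|1|^2 + 8*|1|^2 + 6*|-1|^2]
  = (1/24)[(1) + (6) + (3) + (8) + (6)] = 24/24 = 1.
A character is irreducible iff <chi, chi> = 1, so this representation is irreducible.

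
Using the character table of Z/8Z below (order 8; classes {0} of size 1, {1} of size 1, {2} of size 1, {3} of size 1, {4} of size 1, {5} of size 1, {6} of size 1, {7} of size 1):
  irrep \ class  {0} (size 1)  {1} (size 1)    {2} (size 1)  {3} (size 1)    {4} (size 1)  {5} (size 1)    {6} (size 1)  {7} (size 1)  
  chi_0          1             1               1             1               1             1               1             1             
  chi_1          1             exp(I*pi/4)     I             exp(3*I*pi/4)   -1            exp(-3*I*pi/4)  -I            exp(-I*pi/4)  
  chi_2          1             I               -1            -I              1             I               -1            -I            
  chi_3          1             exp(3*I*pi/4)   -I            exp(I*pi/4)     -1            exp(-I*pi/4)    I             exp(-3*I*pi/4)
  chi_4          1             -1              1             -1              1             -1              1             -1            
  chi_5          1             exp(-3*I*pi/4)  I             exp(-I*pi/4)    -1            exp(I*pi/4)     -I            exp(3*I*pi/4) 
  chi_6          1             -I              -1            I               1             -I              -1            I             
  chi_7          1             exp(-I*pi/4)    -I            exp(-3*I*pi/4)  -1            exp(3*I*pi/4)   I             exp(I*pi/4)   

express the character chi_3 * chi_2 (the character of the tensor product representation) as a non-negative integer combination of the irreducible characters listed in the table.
chi_3 tensor chi_2 = chi_5 (all other irreducibles have multiplicity 0).

Reasoning: The character of a tensor product is the pointwise product (chi_3 * chi_2)(C) = chi_3(C) * chi_2(C):
  {0}: (1)*(1), {1}: (exp(3*I*pi/4))*(I), {2}: (-I)*(-1), {3}: (exp(I*pi/4))*(-I), {4}: (-1)*(1), {5}: (exp(-I*pi/4))*(I), {6}: (I)*(-1), {7}: (exp(-3*I*pi/4))*(-I)
so (chi_3 * chi_2) takes values
  {0} -> 1, {1} -> exp(-3*I*pi/4), {2} -> I, {3} -> -exp(3*I*pi/4), {4} -> -1, {5} -> exp(I*pi/4), {6} -> -I, {7} -> -exp(-I*pi/4).
Now take the inner product of this character with each irreducible chi from the table, <chi_3*chi_2, chi> = (1/8) sum_C |C| (chi_3*chi_2)(C) conj(chi(C)):
  <chi_3*chi_2, chi_0> = (1/8)[1*(1)*conj(1) + 1*(exp(-3*I*pi/4))*conj(1) + 1*(I)*conj(1) + 1*(-exp(3*I*pi/4))*conj(1) + 1*(-1)*conj(1) + 1*(exp(I*pi/4))*conj(1) + 1*(-I)*conj(1) + 1*(-exp(-I*pi/4))*conj(1)]
      = (1/8)[(1) + (exp(-3*I*pi/4)) + (I) + (-exp(3*I*pi/4)) + (-1) + (exp(I*pi/4)) + (-I) + (-exp(-I*pi/4))] = 0/8 = 0
  <chi_3*chi_2, chi_1> = (1/8)[1*(1)*conj(1) + 1*(exp(-3*I*pi/4))*conj(exp(I*pi/4)) + 1*(I)*conj(I) + 1*(-exp(3*I*pi/4))*conj(exp(3*I*pi/4)) + 1*(-1)*conj(-1) + 1*(exp(I*pi/4))*conj(exp(-3*I*pi/4)) + 1*(-I)*conj(-I) + 1*(-exp(-I*pi/4))*conj(exp(-I*pi/4))]
      = (1/8)[(1) + (-1) + (1) + (-1) + (1) + (-1) + (1) + (-1)] = 0/8 = 0
  <chi_3*chi_2, chi_2> = (1/8)[1*(1)*conj(1) + 1*(exp(-3*I*pi/4))*conj(I) + 1*(I)*conj(-1) + 1*(-exp(3*I*pi/4))*conj(-I) + 1*(-1)*conj(1) + 1*(exp(I*pi/4))*conj(I) + 1*(-I)*conj(-1) + 1*(-exp(-I*pi/4))*conj(-I)]
      = (1/8)[(1) + (-exp(-I*pi/4)) + (-I) + (-exp(-3*I*pi/4)) + (-1) + (-exp(3*I*pi/4)) + (I) + (-exp(I*pi/4))] = 0/8 = 0
  <chi_3*chi_2, chi_3> = (1/8)[1*(1)*conj(1) + 1*(exp(-3*I*pi/4))*conj(exp(3*I*pi/4)) + 1*(I)*conj(-I) + 1*(-exp(3*I*pi/4))*conj(exp(I*pi/4)) + 1*(-1)*conj(-1) + 1*(exp(I*pi/4))*conj(exp(-I*pi/4)) + 1*(-I)*conj(I) + 1*(-exp(-I*pi/4))*conj(exp(-3*I*pi/4))]
      = (1/8)[(1) + (I) + (-1) + (-I) + (1) + (I) + (-1) + (-I)] = 0/8 = 0
  <chi_3*chi_2, chi_4> = (1/8)[1*(1)*conj(1) + 1*(exp(-3*I*pi/4))*conj(-1) + 1*(I)*conj(1) + 1*(-exp(3*I*pi/4))*conj(-1) + 1*(-1)*conj(1) + 1*(exp(I*pi/4))*conj(-1) + 1*(-I)*conj(1) + 1*(-exp(-I*pi/4))*conj(-1)]
      = (1/8)[(1) + (-exp(-3*I*pi/4)) + (I) + (exp(3*I*pi/4)) + (-1) + (-exp(I*pi/4)) + (-I) + (exp(-I*pi/4))] = 0/8 = 0
  <chi_3*chi_2, chi_5> = (1/8)[1*(1)*conj(1) + 1*(exp(-3*I*pi/4))*conj(exp(-3*I*pi/4)) + 1*(I)*conj(I) + 1*(-exp(3*I*pi/4))*conj(exp(-I*pi/4)) + 1*(-1)*conj(-1) + 1*(exp(I*pi/4))*conj(exp(I*pi/4)) + 1*(-I)*conj(-I) + 1*(-exp(-I*pi/4))*conj(exp(3*I*pi/4))]
      = (1/8)[(1) + (1) + (1) + (1) + (1) + (1) + (1) + (1)] = 8/8 = 1
  <chi_3*chi_2, chi_6> = (1/8)[1*(1)*conj(1) + 1*(exp(-3*I*pi/4))*conj(-I) + 1*(I)*conj(-1) + 1*(-exp(3*I*pi/4))*conj(I) + 1*(-1)*conj(1) + 1*(exp(I*pi/4))*conj(-I) + 1*(-I)*conj(-1) + 1*(-exp(-I*pi/4))*conj(I)]
      = (1/8)[(1) + (exp(-I*pi/4)) + (-I) + (exp(-3*I*pi/4)) + (-1) + (exp(3*I*pi/4)) + (I) + (exp(I*pi/4))] = 0/8 = 0
  <chi_3*chi_2, chi_7> = (1/8)[1*(1)*conj(1) + 1*(exp(-3*I*pi/4))*conj(exp(-I*pi/4)) + 1*(I)*conj(-I) + 1*(-exp(3*I*pi/4))*conj(exp(-3*I*pi/4)) + 1*(-1)*conj(-1) + 1*(exp(I*pi/4))*conj(exp(3*I*pi/4)) + 1*(-I)*conj(I) + 1*(-exp(-I*pi/4))*conj(exp(I*pi/4))]
      = (1/8)[(1) + (-I) + (-1) + (I) + (1) + (-I) + (-1) + (I)] = 0/8 = 0
(Exp terms are combined using exp(i*s)*conj(exp(i*t)) = exp(i*(s-t)), and sums of them are collapsed using the identity that for every m > 1 the m distinct m-th roots of unity sum to 0, e.g. 1 + exp(2*I*pi/3) + exp(-2*I*pi/3) = 0.)
Hence the multiplicities are chi_5: 1. Dimension check: dim(chi_3)*dim(chi_2) = 1*1 = 1 and sum (mult * dim) = 1*1 = 1.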